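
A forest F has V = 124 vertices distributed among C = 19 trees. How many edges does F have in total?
105 (Each of the 19 component trees on V_i vertices has V_i - 1 edges; summing gives V - C = 124 - 19 = 105)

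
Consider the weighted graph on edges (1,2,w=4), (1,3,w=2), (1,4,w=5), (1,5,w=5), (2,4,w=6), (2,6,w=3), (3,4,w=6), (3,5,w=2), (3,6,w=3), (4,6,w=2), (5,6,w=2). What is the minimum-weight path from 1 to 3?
2 (path: 1 -> 3; weights 2 = 2)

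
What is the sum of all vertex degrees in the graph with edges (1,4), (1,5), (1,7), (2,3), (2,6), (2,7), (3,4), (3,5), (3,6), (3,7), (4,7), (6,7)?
24 (handshake: sum of degrees = 2|E| = 2 x 12 = 24)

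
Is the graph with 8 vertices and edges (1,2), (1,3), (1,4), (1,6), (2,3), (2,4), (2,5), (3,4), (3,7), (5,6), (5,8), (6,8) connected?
Yes (BFS from 1 visits [1, 2, 3, 4, 6, 5, 7, 8] — all 8 vertices reached)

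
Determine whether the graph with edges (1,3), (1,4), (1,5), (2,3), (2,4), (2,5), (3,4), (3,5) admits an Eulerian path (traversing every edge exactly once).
No (4 vertices have odd degree: {1, 2, 4, 5}; Eulerian path requires 0 or 2)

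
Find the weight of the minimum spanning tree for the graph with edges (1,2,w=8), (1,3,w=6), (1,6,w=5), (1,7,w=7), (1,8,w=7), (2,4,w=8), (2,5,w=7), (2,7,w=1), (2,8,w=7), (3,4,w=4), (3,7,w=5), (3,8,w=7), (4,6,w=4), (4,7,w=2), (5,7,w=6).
29 (MST edges: (1,6,w=5), (1,8,w=7), (2,7,w=1), (3,4,w=4), (4,6,w=4), (4,7,w=2), (5,7,w=6); sum of weights 5 + 7 + 1 + 4 + 4 + 2 + 6 = 29)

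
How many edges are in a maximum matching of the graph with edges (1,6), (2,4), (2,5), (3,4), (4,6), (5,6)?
3 (matching: (1,6), (2,5), (3,4); upper bound floor(n/2) = floor(6/2) = 3)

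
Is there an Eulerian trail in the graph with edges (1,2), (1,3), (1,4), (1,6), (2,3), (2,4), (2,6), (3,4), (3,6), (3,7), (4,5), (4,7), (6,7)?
No (4 vertices have odd degree: {3, 4, 5, 7}; Eulerian path requires 0 or 2)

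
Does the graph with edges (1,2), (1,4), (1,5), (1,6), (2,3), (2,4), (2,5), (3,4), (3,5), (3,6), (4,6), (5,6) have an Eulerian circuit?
Yes (the graph is connected and all 6 vertices have even degree)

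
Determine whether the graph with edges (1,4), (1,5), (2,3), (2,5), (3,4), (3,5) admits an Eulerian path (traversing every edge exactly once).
Yes (the graph is connected and exactly 2 vertices have odd degree: {3, 5}; any Eulerian path must start and end at those)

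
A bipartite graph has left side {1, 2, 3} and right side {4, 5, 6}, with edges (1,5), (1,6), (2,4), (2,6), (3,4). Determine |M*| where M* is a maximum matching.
3 (matching: (1,5), (2,6), (3,4); upper bound min(|L|,|R|) = min(3,3) = 3)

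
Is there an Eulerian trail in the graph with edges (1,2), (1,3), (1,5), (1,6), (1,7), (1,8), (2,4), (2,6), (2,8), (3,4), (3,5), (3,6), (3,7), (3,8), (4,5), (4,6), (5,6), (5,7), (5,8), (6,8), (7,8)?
Yes — and in fact it has an Eulerian circuit (the graph is connected and all 8 vertices have even degree)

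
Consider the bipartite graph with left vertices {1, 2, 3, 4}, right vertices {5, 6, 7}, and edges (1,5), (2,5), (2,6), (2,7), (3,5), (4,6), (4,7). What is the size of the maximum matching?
3 (matching: (1,5), (2,7), (4,6); upper bound min(|L|,|R|) = min(4,3) = 3)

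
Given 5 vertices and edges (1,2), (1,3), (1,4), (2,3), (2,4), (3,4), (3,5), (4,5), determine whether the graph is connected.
Yes (BFS from 1 visits [1, 2, 3, 4, 5] — all 5 vertices reached)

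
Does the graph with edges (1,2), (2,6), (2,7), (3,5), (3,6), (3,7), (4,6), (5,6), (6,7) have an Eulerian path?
No (6 vertices have odd degree: {1, 2, 3, 4, 6, 7}; Eulerian path requires 0 or 2)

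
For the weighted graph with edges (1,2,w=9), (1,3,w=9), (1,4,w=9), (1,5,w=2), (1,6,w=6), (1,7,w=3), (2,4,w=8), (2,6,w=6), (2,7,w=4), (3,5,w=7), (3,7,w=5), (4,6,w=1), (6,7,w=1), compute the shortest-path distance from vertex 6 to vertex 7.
1 (path: 6 -> 7; weights 1 = 1)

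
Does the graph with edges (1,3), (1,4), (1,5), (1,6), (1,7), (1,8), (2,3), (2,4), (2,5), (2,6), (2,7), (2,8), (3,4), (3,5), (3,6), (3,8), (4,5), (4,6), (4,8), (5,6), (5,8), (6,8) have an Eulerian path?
Yes — and in fact it has an Eulerian circuit (the graph is connected and all 8 vertices have even degree)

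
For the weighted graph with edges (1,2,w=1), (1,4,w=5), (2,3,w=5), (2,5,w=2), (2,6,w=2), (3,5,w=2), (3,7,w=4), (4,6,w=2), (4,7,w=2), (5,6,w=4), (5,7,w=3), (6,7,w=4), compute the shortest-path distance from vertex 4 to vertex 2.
4 (path: 4 -> 6 -> 2; weights 2 + 2 = 4)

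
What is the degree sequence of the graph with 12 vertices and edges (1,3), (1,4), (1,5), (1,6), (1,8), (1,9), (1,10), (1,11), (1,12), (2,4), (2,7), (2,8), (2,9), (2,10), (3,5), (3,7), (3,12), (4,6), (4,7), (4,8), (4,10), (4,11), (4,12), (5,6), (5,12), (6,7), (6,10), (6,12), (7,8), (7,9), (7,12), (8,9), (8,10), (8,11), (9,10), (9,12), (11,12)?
[9, 8, 8, 7, 7, 6, 6, 6, 5, 4, 4, 4] (degrees: deg(1)=9, deg(2)=5, deg(3)=4, deg(4)=8, deg(5)=4, deg(6)=6, deg(7)=7, deg(8)=7, deg(9)=6, deg(10)=6, deg(11)=4, deg(12)=8)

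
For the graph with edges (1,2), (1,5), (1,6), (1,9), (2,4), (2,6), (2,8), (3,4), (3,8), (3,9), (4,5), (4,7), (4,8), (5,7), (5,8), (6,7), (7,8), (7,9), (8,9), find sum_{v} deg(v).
38 (handshake: sum of degrees = 2|E| = 2 x 19 = 38)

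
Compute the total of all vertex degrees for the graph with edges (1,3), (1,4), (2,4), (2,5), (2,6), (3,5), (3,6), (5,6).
16 (handshake: sum of degrees = 2|E| = 2 x 8 = 16)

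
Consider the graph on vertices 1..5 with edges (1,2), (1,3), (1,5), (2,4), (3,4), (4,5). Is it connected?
Yes (BFS from 1 visits [1, 2, 3, 5, 4] — all 5 vertices reached)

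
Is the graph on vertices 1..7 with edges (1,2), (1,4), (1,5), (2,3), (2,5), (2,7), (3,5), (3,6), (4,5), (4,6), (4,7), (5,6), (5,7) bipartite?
No (odd cycle of length 3: 4 -> 1 -> 5 -> 4)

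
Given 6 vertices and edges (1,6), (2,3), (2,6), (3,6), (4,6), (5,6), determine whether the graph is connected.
Yes (BFS from 1 visits [1, 6, 2, 3, 4, 5] — all 6 vertices reached)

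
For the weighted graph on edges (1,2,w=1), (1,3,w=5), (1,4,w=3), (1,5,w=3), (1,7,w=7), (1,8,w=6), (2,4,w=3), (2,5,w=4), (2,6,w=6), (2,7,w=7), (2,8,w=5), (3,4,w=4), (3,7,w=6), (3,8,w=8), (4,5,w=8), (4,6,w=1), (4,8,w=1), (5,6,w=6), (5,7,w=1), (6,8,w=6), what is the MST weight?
14 (MST edges: (1,2,w=1), (1,4,w=3), (1,5,w=3), (3,4,w=4), (4,6,w=1), (4,8,w=1), (5,7,w=1); sum of weights 1 + 3 + 3 + 4 + 1 + 1 + 1 = 14)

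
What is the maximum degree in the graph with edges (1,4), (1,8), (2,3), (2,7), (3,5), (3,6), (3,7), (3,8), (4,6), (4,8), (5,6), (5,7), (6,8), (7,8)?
5 (attained at vertices 3, 8)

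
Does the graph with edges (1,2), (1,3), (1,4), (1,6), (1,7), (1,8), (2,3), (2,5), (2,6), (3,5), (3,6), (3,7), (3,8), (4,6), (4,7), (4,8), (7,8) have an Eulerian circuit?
Yes (the graph is connected and all 8 vertices have even degree)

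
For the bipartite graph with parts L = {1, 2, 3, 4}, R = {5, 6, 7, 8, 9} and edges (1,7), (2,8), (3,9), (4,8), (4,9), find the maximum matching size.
3 (matching: (1,7), (2,8), (3,9); upper bound min(|L|,|R|) = min(4,5) = 4)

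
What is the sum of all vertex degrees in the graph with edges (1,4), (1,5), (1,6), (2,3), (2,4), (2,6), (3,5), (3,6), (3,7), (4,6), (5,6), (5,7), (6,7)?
26 (handshake: sum of degrees = 2|E| = 2 x 13 = 26)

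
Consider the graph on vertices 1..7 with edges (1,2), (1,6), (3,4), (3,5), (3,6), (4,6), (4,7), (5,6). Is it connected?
Yes (BFS from 1 visits [1, 2, 6, 3, 4, 5, 7] — all 7 vertices reached)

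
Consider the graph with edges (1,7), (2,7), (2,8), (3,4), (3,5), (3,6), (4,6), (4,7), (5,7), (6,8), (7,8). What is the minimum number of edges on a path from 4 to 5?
2 (path: 4 -> 7 -> 5, 2 edges)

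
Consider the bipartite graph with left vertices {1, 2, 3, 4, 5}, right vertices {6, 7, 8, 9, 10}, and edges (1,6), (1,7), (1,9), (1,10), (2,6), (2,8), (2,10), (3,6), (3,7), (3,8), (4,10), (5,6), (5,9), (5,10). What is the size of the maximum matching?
5 (matching: (1,6), (2,8), (3,7), (4,10), (5,9); upper bound min(|L|,|R|) = min(5,5) = 5)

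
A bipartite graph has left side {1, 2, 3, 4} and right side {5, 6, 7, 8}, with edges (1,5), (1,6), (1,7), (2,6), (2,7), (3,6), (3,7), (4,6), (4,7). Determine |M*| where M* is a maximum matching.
3 (matching: (1,5), (2,6), (3,7); upper bound min(|L|,|R|) = min(4,4) = 4)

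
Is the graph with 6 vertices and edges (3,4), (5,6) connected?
No, it has 4 components: {1}, {2}, {3, 4}, {5, 6}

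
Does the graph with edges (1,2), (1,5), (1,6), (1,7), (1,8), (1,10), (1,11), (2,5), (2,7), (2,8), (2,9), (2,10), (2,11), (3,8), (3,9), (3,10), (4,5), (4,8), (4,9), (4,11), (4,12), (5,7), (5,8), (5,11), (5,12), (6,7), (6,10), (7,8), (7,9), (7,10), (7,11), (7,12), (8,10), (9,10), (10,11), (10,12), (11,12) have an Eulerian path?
No (12 vertices have odd degree: {1, 2, 3, 4, 5, 6, 7, 8, 9, 10, 11, 12}; Eulerian path requires 0 or 2)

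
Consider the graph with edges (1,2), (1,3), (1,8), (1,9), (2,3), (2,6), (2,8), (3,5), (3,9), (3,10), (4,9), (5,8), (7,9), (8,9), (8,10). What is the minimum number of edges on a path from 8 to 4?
2 (path: 8 -> 9 -> 4, 2 edges)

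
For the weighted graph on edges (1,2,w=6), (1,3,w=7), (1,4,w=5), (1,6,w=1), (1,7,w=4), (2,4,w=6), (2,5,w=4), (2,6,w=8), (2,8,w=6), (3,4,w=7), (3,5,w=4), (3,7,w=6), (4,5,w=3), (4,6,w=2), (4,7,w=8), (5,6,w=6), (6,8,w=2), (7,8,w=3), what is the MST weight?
19 (MST edges: (1,6,w=1), (2,5,w=4), (3,5,w=4), (4,5,w=3), (4,6,w=2), (6,8,w=2), (7,8,w=3); sum of weights 1 + 4 + 4 + 3 + 2 + 2 + 3 = 19)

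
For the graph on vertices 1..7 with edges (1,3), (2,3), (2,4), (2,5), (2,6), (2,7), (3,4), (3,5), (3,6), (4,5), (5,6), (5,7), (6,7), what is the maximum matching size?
3 (matching: (1,3), (4,5), (6,7); upper bound floor(n/2) = floor(7/2) = 3)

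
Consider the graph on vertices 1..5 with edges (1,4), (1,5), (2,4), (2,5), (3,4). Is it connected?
Yes (BFS from 1 visits [1, 4, 5, 2, 3] — all 5 vertices reached)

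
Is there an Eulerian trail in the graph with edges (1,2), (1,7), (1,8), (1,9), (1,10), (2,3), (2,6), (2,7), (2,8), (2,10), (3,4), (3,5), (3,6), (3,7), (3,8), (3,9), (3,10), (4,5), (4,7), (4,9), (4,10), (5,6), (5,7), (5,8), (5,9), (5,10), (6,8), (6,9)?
No (8 vertices have odd degree: {1, 4, 5, 6, 7, 8, 9, 10}; Eulerian path requires 0 or 2)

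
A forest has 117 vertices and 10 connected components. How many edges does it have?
107 (Each of the 10 component trees on V_i vertices has V_i - 1 edges; summing gives V - C = 117 - 10 = 107)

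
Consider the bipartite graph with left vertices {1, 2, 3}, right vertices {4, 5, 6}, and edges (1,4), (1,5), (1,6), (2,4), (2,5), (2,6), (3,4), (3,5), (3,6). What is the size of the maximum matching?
3 (matching: (1,6), (2,5), (3,4); upper bound min(|L|,|R|) = min(3,3) = 3)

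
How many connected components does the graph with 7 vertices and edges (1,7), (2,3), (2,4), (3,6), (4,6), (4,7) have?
2 (components: {1, 2, 3, 4, 6, 7}, {5})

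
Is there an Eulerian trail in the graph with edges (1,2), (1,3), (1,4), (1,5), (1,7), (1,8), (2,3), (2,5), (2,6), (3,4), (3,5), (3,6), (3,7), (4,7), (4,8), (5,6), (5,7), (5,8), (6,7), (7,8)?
Yes — and in fact it has an Eulerian circuit (the graph is connected and all 8 vertices have even degree)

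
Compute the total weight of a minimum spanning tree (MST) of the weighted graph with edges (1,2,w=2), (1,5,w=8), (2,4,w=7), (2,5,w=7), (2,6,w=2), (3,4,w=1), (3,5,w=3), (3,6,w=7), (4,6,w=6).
14 (MST edges: (1,2,w=2), (2,6,w=2), (3,4,w=1), (3,5,w=3), (4,6,w=6); sum of weights 2 + 2 + 1 + 3 + 6 = 14)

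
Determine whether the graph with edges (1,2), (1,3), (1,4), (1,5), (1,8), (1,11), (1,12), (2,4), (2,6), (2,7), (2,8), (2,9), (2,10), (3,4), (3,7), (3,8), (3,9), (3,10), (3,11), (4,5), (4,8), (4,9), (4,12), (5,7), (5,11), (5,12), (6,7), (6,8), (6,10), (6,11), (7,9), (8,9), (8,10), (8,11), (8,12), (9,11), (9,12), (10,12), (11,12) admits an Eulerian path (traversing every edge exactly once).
No (12 vertices have odd degree: {1, 2, 3, 4, 5, 6, 7, 8, 9, 10, 11, 12}; Eulerian path requires 0 or 2)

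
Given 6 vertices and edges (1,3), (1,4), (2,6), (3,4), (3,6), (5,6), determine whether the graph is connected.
Yes (BFS from 1 visits [1, 3, 4, 6, 2, 5] — all 6 vertices reached)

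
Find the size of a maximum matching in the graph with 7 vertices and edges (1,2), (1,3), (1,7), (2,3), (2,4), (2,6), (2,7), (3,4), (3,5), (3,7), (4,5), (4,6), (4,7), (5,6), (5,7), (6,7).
3 (matching: (2,6), (3,4), (5,7); upper bound floor(n/2) = floor(7/2) = 3)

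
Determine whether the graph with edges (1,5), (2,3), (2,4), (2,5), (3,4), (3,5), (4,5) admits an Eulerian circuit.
No (4 vertices have odd degree: {1, 2, 3, 4}; Eulerian circuit requires 0)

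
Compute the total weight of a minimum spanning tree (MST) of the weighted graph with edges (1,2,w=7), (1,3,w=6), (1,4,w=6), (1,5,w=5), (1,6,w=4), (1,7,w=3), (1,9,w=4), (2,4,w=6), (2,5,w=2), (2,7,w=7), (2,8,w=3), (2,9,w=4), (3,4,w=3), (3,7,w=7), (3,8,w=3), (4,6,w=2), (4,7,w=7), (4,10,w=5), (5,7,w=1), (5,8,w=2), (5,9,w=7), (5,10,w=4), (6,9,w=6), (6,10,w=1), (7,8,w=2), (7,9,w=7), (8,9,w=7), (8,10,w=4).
21 (MST edges: (1,7,w=3), (1,9,w=4), (2,5,w=2), (3,4,w=3), (3,8,w=3), (4,6,w=2), (5,7,w=1), (5,8,w=2), (6,10,w=1); sum of weights 3 + 4 + 2 + 3 + 3 + 2 + 1 + 2 + 1 = 21)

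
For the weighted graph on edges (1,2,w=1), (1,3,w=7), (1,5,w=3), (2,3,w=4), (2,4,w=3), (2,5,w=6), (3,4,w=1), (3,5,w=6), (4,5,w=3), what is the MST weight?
8 (MST edges: (1,2,w=1), (1,5,w=3), (2,4,w=3), (3,4,w=1); sum of weights 1 + 3 + 3 + 1 = 8)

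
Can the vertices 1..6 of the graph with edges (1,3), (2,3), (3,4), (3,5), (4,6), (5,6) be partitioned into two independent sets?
Yes. Partition: {1, 2, 4, 5}, {3, 6}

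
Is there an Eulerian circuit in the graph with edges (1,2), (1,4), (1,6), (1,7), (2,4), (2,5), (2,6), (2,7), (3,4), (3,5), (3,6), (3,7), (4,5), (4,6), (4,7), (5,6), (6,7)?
No (2 vertices have odd degree: {2, 7}; Eulerian circuit requires 0)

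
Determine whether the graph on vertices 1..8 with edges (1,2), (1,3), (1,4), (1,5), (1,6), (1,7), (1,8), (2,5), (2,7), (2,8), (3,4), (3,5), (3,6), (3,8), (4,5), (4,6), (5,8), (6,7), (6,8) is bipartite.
No (odd cycle of length 3: 3 -> 1 -> 6 -> 3)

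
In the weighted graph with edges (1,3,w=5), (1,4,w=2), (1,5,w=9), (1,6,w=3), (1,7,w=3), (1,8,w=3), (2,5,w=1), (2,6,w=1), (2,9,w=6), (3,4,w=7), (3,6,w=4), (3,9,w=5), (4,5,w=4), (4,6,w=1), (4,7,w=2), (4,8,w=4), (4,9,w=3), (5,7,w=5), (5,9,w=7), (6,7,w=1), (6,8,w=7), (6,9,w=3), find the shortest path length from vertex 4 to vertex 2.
2 (path: 4 -> 6 -> 2; weights 1 + 1 = 2)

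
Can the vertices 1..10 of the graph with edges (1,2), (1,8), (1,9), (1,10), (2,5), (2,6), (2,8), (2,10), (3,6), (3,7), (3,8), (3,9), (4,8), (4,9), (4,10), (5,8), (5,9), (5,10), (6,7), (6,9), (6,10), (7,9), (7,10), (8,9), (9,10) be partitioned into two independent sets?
No (odd cycle of length 3: 9 -> 1 -> 8 -> 9)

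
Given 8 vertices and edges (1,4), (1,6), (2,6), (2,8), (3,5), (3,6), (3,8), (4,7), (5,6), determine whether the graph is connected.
Yes (BFS from 1 visits [1, 4, 6, 7, 2, 3, 5, 8] — all 8 vertices reached)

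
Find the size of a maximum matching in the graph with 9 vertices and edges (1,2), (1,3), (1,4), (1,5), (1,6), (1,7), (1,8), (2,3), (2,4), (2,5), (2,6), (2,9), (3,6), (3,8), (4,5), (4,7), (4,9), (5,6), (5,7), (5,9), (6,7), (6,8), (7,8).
4 (matching: (1,8), (2,9), (3,6), (4,7); upper bound floor(n/2) = floor(9/2) = 4)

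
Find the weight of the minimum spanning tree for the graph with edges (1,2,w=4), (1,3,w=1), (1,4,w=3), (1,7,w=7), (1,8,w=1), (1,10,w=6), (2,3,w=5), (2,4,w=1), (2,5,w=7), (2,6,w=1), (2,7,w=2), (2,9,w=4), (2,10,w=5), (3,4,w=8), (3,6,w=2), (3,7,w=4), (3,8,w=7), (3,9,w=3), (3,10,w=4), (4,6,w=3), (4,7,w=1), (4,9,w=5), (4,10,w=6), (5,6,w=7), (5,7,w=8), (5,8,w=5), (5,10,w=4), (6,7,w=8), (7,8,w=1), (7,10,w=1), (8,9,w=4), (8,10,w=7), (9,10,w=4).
14 (MST edges: (1,3,w=1), (1,8,w=1), (2,4,w=1), (2,6,w=1), (3,9,w=3), (4,7,w=1), (5,10,w=4), (7,8,w=1), (7,10,w=1); sum of weights 1 + 1 + 1 + 1 + 3 + 1 + 4 + 1 + 1 = 14)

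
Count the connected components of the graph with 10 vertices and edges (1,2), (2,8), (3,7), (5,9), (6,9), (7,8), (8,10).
3 (components: {1, 2, 3, 7, 8, 10}, {4}, {5, 6, 9})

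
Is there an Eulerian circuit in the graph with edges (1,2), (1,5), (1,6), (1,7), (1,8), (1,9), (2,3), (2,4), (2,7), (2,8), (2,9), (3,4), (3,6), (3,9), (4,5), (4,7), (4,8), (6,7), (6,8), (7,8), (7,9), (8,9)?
No (2 vertices have odd degree: {4, 9}; Eulerian circuit requires 0)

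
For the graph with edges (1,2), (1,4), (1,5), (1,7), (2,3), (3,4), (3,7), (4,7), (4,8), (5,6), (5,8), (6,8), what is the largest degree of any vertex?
4 (attained at vertices 1, 4)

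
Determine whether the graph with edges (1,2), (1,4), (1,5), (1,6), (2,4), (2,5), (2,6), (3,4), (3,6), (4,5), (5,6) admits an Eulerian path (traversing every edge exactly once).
Yes — and in fact it has an Eulerian circuit (the graph is connected and all 6 vertices have even degree)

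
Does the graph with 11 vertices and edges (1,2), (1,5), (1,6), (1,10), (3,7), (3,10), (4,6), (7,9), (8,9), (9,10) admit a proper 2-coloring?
Yes. Partition: {1, 3, 4, 9, 11}, {2, 5, 6, 7, 8, 10}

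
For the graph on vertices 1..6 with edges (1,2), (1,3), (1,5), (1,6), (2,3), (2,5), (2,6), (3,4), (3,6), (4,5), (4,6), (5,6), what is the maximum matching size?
3 (matching: (1,5), (2,3), (4,6); upper bound floor(n/2) = floor(6/2) = 3)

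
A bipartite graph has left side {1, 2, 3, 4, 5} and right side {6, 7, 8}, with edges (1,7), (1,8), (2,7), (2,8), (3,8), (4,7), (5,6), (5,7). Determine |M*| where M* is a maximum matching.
3 (matching: (1,8), (2,7), (5,6); upper bound min(|L|,|R|) = min(5,3) = 3)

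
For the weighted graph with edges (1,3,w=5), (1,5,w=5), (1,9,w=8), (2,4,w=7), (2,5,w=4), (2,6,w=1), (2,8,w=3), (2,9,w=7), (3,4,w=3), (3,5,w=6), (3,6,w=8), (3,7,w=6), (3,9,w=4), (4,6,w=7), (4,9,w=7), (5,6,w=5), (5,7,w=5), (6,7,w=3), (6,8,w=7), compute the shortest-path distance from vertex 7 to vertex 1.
10 (path: 7 -> 5 -> 1; weights 5 + 5 = 10)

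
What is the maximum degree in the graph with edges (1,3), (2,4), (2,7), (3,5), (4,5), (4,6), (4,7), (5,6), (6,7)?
4 (attained at vertex 4)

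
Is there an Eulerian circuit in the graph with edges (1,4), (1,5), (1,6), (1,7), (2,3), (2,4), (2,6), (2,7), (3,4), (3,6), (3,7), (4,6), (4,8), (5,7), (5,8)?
No (2 vertices have odd degree: {4, 5}; Eulerian circuit requires 0)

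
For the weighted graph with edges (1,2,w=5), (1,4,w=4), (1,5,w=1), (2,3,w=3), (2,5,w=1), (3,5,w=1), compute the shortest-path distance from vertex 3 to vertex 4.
6 (path: 3 -> 5 -> 1 -> 4; weights 1 + 1 + 4 = 6)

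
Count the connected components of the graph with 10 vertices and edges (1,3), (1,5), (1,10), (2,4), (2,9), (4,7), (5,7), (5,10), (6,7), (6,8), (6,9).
1 (components: {1, 2, 3, 4, 5, 6, 7, 8, 9, 10})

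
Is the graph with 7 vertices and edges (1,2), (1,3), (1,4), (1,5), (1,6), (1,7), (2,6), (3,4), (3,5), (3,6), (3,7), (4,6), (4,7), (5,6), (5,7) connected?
Yes (BFS from 1 visits [1, 2, 3, 4, 5, 6, 7] — all 7 vertices reached)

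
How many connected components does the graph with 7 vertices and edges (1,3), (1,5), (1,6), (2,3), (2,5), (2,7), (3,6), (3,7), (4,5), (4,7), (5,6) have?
1 (components: {1, 2, 3, 4, 5, 6, 7})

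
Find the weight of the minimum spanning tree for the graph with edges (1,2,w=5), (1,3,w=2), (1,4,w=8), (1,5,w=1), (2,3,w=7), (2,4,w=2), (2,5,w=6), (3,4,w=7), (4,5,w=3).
8 (MST edges: (1,3,w=2), (1,5,w=1), (2,4,w=2), (4,5,w=3); sum of weights 2 + 1 + 2 + 3 = 8)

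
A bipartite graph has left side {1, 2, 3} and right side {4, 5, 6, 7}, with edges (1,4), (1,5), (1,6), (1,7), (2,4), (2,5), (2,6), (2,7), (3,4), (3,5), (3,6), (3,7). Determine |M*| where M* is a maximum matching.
3 (matching: (1,7), (2,6), (3,5); upper bound min(|L|,|R|) = min(3,4) = 3)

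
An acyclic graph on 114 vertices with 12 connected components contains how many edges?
102 (Each of the 12 component trees on V_i vertices has V_i - 1 edges; summing gives V - C = 114 - 12 = 102)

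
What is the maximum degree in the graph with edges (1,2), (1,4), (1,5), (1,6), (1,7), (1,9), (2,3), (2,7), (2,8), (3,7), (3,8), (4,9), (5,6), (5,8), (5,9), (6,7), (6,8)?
6 (attained at vertex 1)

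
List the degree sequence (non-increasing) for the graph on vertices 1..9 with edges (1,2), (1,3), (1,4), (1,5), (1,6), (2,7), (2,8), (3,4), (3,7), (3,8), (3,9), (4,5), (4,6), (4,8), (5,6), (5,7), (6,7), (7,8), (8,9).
[5, 5, 5, 5, 5, 4, 4, 3, 2] (degrees: deg(1)=5, deg(2)=3, deg(3)=5, deg(4)=5, deg(5)=4, deg(6)=4, deg(7)=5, deg(8)=5, deg(9)=2)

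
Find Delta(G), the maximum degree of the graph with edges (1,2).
1 (attained at vertices 1, 2)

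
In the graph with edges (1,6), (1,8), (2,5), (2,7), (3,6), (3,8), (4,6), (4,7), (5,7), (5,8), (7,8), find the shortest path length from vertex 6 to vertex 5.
3 (path: 6 -> 1 -> 8 -> 5, 3 edges)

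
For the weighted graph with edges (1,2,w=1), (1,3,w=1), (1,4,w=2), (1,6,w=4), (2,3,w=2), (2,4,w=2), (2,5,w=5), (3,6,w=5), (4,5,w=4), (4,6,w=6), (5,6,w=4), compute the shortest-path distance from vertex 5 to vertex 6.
4 (path: 5 -> 6; weights 4 = 4)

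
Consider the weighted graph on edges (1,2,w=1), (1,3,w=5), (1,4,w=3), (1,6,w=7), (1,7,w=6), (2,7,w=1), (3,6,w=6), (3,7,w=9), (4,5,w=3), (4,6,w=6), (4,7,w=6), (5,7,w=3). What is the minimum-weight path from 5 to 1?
5 (path: 5 -> 7 -> 2 -> 1; weights 3 + 1 + 1 = 5)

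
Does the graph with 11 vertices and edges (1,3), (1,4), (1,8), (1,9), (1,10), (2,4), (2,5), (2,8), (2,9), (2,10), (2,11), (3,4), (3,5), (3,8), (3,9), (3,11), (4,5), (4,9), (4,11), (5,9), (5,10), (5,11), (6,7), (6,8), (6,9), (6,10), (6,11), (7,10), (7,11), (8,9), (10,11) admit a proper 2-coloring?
No (odd cycle of length 3: 3 -> 1 -> 4 -> 3)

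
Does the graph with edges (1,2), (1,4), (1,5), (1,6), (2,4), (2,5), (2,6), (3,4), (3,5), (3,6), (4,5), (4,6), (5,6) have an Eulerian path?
No (4 vertices have odd degree: {3, 4, 5, 6}; Eulerian path requires 0 or 2)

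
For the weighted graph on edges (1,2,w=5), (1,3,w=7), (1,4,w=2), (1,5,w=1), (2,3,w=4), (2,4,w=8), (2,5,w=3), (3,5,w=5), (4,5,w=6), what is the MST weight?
10 (MST edges: (1,4,w=2), (1,5,w=1), (2,3,w=4), (2,5,w=3); sum of weights 2 + 1 + 4 + 3 = 10)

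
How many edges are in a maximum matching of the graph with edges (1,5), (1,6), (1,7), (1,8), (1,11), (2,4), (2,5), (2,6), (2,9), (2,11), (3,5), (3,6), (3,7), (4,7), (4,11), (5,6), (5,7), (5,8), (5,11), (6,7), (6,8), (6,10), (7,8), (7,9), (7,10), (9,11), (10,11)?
5 (matching: (1,6), (2,4), (5,8), (7,9), (10,11); upper bound floor(n/2) = floor(11/2) = 5)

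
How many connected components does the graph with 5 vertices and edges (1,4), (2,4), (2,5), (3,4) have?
1 (components: {1, 2, 3, 4, 5})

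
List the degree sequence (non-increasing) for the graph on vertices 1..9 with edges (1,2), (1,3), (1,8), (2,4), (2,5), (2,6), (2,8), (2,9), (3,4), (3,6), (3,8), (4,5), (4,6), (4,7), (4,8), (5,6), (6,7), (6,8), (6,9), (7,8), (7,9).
[7, 6, 6, 6, 4, 4, 3, 3, 3] (degrees: deg(1)=3, deg(2)=6, deg(3)=4, deg(4)=6, deg(5)=3, deg(6)=7, deg(7)=4, deg(8)=6, deg(9)=3)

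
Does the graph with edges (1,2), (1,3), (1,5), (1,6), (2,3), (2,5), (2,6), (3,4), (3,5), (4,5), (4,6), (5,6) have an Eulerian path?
Yes (the graph is connected and exactly 2 vertices have odd degree: {4, 5}; any Eulerian path must start and end at those)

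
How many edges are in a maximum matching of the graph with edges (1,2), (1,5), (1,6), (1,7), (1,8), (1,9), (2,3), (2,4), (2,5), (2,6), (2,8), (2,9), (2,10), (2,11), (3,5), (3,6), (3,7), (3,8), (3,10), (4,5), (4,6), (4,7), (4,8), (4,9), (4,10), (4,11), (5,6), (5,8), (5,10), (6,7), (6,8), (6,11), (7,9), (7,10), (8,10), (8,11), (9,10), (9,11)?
5 (matching: (1,9), (2,8), (3,7), (5,10), (6,11); upper bound floor(n/2) = floor(11/2) = 5)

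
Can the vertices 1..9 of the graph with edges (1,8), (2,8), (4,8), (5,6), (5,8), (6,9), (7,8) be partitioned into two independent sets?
Yes. Partition: {1, 2, 3, 4, 5, 7, 9}, {6, 8}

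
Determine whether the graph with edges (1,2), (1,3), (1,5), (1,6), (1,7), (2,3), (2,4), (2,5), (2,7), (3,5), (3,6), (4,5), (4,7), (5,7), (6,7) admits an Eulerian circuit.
No (6 vertices have odd degree: {1, 2, 4, 5, 6, 7}; Eulerian circuit requires 0)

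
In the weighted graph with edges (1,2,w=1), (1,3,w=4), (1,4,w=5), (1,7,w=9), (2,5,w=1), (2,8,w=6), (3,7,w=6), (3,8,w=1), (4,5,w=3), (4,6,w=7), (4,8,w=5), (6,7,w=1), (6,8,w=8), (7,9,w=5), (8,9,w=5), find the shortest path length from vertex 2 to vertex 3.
5 (path: 2 -> 1 -> 3; weights 1 + 4 = 5)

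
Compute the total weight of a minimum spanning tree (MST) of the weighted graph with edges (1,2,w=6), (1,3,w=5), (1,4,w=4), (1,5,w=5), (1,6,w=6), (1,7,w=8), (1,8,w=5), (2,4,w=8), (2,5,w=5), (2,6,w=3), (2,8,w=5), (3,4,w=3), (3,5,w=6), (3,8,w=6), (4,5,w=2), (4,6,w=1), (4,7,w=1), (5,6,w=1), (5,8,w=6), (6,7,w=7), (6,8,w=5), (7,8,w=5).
18 (MST edges: (1,4,w=4), (1,8,w=5), (2,6,w=3), (3,4,w=3), (4,6,w=1), (4,7,w=1), (5,6,w=1); sum of weights 4 + 5 + 3 + 3 + 1 + 1 + 1 = 18)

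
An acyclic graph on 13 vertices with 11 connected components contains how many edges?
2 (Each of the 11 component trees on V_i vertices has V_i - 1 edges; summing gives V - C = 13 - 11 = 2)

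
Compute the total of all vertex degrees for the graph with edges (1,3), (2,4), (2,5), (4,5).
8 (handshake: sum of degrees = 2|E| = 2 x 4 = 8)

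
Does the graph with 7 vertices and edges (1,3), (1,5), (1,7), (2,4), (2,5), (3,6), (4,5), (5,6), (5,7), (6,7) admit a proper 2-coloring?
No (odd cycle of length 3: 7 -> 1 -> 5 -> 7)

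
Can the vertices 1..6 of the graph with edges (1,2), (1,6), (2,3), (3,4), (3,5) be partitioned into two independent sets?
Yes. Partition: {1, 3}, {2, 4, 5, 6}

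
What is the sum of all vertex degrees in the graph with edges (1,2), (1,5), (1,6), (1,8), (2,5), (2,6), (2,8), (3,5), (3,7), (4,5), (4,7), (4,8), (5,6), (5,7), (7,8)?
30 (handshake: sum of degrees = 2|E| = 2 x 15 = 30)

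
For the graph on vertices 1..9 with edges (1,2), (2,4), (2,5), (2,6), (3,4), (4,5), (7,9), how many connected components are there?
3 (components: {1, 2, 3, 4, 5, 6}, {7, 9}, {8})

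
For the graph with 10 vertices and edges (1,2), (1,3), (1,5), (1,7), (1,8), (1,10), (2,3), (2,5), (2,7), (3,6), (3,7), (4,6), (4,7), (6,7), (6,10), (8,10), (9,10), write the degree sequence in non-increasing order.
[6, 5, 4, 4, 4, 4, 2, 2, 2, 1] (degrees: deg(1)=6, deg(2)=4, deg(3)=4, deg(4)=2, deg(5)=2, deg(6)=4, deg(7)=5, deg(8)=2, deg(9)=1, deg(10)=4)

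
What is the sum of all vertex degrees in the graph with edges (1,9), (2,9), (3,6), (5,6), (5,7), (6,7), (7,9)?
14 (handshake: sum of degrees = 2|E| = 2 x 7 = 14)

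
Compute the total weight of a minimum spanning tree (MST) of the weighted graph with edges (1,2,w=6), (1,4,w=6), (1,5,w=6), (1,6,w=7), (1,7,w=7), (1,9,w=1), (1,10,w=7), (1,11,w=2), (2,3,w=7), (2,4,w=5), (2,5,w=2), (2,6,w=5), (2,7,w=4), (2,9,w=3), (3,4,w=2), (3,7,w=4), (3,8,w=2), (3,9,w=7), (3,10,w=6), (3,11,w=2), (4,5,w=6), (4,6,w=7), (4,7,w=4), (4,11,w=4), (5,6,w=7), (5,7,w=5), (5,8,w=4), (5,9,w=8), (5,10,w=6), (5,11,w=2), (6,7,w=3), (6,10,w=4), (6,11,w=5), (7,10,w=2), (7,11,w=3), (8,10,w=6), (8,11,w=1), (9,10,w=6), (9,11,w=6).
20 (MST edges: (1,9,w=1), (1,11,w=2), (2,5,w=2), (3,4,w=2), (3,11,w=2), (5,11,w=2), (6,7,w=3), (7,10,w=2), (7,11,w=3), (8,11,w=1); sum of weights 1 + 2 + 2 + 2 + 2 + 2 + 3 + 2 + 3 + 1 = 20)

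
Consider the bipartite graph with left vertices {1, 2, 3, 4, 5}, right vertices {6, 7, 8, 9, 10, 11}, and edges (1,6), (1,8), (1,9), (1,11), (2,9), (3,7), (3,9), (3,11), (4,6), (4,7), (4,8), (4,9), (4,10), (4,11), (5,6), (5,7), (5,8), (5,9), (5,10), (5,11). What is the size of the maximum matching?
5 (matching: (1,11), (2,9), (3,7), (4,10), (5,8); upper bound min(|L|,|R|) = min(5,6) = 5)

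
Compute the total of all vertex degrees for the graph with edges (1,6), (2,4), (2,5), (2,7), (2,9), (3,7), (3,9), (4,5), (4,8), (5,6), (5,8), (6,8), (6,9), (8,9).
28 (handshake: sum of degrees = 2|E| = 2 x 14 = 28)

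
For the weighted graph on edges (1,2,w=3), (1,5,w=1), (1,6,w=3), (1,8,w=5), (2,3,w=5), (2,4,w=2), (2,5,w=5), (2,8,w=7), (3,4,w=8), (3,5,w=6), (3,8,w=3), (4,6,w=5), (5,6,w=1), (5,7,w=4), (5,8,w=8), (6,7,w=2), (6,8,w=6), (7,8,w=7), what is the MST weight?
17 (MST edges: (1,2,w=3), (1,5,w=1), (1,8,w=5), (2,4,w=2), (3,8,w=3), (5,6,w=1), (6,7,w=2); sum of weights 3 + 1 + 5 + 2 + 3 + 1 + 2 = 17)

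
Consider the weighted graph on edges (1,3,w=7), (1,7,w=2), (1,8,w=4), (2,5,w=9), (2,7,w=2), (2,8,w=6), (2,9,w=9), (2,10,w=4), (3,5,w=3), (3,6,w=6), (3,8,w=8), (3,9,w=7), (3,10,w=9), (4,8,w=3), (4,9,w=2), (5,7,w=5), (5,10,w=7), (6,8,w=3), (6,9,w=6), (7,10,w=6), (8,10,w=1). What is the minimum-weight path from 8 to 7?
6 (path: 8 -> 1 -> 7; weights 4 + 2 = 6)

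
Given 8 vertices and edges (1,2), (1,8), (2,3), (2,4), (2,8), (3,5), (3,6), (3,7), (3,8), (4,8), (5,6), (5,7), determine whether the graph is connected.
Yes (BFS from 1 visits [1, 2, 8, 3, 4, 5, 6, 7] — all 8 vertices reached)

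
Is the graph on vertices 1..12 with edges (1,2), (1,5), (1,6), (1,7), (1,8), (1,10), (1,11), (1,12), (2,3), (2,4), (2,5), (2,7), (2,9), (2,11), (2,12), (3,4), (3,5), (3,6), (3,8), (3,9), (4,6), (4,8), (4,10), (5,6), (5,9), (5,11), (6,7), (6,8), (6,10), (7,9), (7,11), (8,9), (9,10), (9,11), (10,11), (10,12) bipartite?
No (odd cycle of length 3: 11 -> 1 -> 10 -> 11)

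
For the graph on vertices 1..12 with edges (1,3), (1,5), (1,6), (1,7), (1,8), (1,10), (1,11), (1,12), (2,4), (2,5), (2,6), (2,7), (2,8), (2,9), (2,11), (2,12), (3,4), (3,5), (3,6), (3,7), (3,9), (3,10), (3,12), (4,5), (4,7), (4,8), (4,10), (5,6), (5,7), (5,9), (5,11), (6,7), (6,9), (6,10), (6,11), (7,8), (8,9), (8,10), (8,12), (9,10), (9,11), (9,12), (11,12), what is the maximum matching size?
6 (matching: (1,10), (2,7), (3,6), (4,5), (8,12), (9,11); upper bound floor(n/2) = floor(12/2) = 6)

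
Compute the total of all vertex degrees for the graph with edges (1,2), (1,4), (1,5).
6 (handshake: sum of degrees = 2|E| = 2 x 3 = 6)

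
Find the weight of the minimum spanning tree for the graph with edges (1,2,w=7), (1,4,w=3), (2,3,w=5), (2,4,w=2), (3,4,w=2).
7 (MST edges: (1,4,w=3), (2,4,w=2), (3,4,w=2); sum of weights 3 + 2 + 2 = 7)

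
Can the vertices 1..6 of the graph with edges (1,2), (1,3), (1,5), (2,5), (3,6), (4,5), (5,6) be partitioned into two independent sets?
No (odd cycle of length 3: 5 -> 1 -> 2 -> 5)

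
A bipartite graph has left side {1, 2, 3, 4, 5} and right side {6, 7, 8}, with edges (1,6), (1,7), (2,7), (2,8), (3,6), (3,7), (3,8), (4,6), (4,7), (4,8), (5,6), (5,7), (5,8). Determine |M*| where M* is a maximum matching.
3 (matching: (1,7), (2,8), (3,6); upper bound min(|L|,|R|) = min(5,3) = 3)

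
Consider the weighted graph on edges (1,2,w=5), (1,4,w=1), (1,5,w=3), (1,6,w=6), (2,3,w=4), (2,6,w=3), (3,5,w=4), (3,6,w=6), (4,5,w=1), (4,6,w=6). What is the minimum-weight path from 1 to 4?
1 (path: 1 -> 4; weights 1 = 1)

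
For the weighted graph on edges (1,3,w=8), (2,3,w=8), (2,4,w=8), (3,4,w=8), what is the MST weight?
24 (MST edges: (1,3,w=8), (2,3,w=8), (2,4,w=8); sum of weights 8 + 8 + 8 = 24)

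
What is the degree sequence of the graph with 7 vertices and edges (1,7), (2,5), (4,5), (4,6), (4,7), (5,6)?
[3, 3, 2, 2, 1, 1, 0] (degrees: deg(1)=1, deg(2)=1, deg(3)=0, deg(4)=3, deg(5)=3, deg(6)=2, deg(7)=2)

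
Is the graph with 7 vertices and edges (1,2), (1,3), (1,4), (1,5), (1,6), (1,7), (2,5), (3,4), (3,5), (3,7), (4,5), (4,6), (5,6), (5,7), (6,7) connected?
Yes (BFS from 1 visits [1, 2, 3, 4, 5, 6, 7] — all 7 vertices reached)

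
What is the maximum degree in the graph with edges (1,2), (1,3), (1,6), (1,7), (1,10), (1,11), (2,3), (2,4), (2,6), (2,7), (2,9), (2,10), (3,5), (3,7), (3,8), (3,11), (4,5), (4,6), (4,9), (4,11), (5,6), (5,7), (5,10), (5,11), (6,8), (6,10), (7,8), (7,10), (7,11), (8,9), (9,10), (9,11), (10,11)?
7 (attained at vertices 2, 7, 10, 11)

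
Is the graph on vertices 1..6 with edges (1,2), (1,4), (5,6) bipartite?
Yes. Partition: {1, 3, 5}, {2, 4, 6}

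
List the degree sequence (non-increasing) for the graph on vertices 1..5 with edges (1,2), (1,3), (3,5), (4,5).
[2, 2, 2, 1, 1] (degrees: deg(1)=2, deg(2)=1, deg(3)=2, deg(4)=1, deg(5)=2)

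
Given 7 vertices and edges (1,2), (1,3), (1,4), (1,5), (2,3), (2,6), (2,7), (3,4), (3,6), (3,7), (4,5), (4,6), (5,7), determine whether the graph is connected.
Yes (BFS from 1 visits [1, 2, 3, 4, 5, 6, 7] — all 7 vertices reached)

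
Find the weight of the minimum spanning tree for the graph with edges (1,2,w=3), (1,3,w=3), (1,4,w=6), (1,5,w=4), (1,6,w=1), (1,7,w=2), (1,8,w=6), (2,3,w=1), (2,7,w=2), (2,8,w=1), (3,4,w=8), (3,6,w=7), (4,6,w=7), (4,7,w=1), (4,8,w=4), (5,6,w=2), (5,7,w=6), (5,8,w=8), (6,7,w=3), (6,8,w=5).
10 (MST edges: (1,6,w=1), (1,7,w=2), (2,3,w=1), (2,7,w=2), (2,8,w=1), (4,7,w=1), (5,6,w=2); sum of weights 1 + 2 + 1 + 2 + 1 + 1 + 2 = 10)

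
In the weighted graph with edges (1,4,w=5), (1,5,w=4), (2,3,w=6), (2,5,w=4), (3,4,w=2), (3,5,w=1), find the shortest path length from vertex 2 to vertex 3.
5 (path: 2 -> 5 -> 3; weights 4 + 1 = 5)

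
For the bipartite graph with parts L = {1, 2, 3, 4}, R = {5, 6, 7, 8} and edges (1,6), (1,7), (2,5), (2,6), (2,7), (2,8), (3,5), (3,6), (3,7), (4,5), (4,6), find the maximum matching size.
4 (matching: (1,7), (2,8), (3,6), (4,5); upper bound min(|L|,|R|) = min(4,4) = 4)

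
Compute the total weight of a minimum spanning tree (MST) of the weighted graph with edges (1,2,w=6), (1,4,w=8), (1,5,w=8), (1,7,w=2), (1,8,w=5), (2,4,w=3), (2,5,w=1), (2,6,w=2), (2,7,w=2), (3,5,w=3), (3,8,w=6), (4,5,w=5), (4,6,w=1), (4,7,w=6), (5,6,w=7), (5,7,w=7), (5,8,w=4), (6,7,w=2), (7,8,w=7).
15 (MST edges: (1,7,w=2), (2,5,w=1), (2,6,w=2), (2,7,w=2), (3,5,w=3), (4,6,w=1), (5,8,w=4); sum of weights 2 + 1 + 2 + 2 + 3 + 1 + 4 = 15)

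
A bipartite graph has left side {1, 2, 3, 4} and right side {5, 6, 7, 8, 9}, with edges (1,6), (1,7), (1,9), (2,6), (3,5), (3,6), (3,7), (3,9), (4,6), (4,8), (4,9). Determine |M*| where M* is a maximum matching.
4 (matching: (1,9), (2,6), (3,7), (4,8); upper bound min(|L|,|R|) = min(4,5) = 4)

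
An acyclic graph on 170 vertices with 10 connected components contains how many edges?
160 (Each of the 10 component trees on V_i vertices has V_i - 1 edges; summing gives V - C = 170 - 10 = 160)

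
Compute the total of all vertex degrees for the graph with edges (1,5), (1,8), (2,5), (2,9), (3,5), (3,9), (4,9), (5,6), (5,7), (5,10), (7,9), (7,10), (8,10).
26 (handshake: sum of degrees = 2|E| = 2 x 13 = 26)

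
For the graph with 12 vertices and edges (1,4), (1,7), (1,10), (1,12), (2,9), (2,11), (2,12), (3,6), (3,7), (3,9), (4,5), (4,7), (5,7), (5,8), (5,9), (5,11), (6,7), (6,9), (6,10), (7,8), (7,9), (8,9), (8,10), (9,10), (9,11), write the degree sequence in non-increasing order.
[8, 7, 5, 4, 4, 4, 4, 3, 3, 3, 3, 2] (degrees: deg(1)=4, deg(2)=3, deg(3)=3, deg(4)=3, deg(5)=5, deg(6)=4, deg(7)=7, deg(8)=4, deg(9)=8, deg(10)=4, deg(11)=3, deg(12)=2)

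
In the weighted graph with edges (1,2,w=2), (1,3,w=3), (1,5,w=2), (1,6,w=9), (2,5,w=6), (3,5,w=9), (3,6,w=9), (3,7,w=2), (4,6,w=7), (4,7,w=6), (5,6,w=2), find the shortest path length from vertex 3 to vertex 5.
5 (path: 3 -> 1 -> 5; weights 3 + 2 = 5)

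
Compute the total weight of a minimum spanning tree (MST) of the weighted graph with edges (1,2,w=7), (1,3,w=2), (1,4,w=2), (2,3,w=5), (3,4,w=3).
9 (MST edges: (1,3,w=2), (1,4,w=2), (2,3,w=5); sum of weights 2 + 2 + 5 = 9)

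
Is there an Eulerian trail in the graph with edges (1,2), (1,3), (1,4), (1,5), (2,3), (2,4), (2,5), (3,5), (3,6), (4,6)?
Yes (the graph is connected and exactly 2 vertices have odd degree: {4, 5}; any Eulerian path must start and end at those)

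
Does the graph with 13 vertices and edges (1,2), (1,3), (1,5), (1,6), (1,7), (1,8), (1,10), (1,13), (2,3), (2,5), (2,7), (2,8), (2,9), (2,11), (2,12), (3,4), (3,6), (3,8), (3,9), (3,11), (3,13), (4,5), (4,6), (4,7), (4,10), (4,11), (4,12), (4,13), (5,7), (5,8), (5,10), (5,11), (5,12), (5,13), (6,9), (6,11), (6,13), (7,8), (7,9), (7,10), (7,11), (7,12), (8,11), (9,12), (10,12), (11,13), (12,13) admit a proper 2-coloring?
No (odd cycle of length 3: 13 -> 1 -> 5 -> 13)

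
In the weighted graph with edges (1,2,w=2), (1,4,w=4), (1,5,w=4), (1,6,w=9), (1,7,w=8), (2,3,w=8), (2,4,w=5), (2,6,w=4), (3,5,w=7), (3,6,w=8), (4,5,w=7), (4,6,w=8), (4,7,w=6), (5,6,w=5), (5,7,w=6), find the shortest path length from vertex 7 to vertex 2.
10 (path: 7 -> 1 -> 2; weights 8 + 2 = 10)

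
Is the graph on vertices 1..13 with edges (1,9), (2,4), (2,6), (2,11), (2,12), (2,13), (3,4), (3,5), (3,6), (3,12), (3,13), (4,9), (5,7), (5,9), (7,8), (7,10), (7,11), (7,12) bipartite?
Yes. Partition: {1, 4, 5, 6, 8, 10, 11, 12, 13}, {2, 3, 7, 9}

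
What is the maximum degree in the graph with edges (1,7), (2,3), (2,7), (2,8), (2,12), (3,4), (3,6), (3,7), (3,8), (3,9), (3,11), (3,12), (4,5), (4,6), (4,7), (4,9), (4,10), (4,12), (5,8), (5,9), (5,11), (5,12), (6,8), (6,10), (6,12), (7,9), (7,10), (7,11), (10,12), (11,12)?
8 (attained at vertex 3)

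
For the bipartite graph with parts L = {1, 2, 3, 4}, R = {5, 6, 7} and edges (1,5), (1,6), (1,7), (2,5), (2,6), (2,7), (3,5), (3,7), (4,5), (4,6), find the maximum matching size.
3 (matching: (1,7), (2,6), (3,5); upper bound min(|L|,|R|) = min(4,3) = 3)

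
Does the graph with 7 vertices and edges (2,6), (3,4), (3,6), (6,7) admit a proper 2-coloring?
Yes. Partition: {1, 2, 3, 5, 7}, {4, 6}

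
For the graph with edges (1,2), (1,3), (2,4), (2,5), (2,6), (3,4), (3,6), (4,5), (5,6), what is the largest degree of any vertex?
4 (attained at vertex 2)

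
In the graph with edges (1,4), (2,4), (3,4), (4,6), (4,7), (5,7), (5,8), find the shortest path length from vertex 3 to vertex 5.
3 (path: 3 -> 4 -> 7 -> 5, 3 edges)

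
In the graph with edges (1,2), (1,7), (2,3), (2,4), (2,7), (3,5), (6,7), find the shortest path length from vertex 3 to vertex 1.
2 (path: 3 -> 2 -> 1, 2 edges)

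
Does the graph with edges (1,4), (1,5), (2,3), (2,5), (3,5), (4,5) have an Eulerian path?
Yes — and in fact it has an Eulerian circuit (the graph is connected and all 5 vertices have even degree)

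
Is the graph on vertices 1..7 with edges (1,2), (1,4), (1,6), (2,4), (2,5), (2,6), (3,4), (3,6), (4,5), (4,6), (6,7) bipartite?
No (odd cycle of length 3: 2 -> 1 -> 6 -> 2)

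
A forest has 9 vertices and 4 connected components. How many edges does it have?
5 (Each of the 4 component trees on V_i vertices has V_i - 1 edges; summing gives V - C = 9 - 4 = 5)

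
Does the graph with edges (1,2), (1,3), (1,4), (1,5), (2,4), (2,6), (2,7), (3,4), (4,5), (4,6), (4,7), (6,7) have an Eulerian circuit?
No (2 vertices have odd degree: {6, 7}; Eulerian circuit requires 0)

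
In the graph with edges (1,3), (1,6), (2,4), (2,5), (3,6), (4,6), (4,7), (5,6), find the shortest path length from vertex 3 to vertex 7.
3 (path: 3 -> 6 -> 4 -> 7, 3 edges)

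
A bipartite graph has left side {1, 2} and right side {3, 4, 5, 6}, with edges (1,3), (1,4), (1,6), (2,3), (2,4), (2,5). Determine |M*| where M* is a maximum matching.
2 (matching: (1,6), (2,5); upper bound min(|L|,|R|) = min(2,4) = 2)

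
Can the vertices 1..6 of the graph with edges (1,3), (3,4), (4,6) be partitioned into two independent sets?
Yes. Partition: {1, 2, 4, 5}, {3, 6}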